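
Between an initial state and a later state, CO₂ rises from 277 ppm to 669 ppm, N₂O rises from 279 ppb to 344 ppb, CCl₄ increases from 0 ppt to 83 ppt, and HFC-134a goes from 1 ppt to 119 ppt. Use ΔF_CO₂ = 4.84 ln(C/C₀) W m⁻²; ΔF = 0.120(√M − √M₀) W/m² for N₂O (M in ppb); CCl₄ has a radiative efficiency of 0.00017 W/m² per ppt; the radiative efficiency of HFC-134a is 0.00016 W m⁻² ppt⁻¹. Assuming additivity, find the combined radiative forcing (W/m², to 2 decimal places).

CO₂: 4.84 × ln(669/277) = 4.84 × ln(2.41516) = 4.84 × 0.88177 = 4.2678 W/m².
N₂O: 0.120 × (√344 − √279) = 0.120 × (18.5472 − 16.7033) = 0.120 × 1.8439 = 0.2213 W/m².
CCl₄: ΔF = 0.00017 × (83 − 0) = 0.00017 × 83 = 0.0141 W/m².
HFC-134a: ΔF = 0.00016 × (119 − 1) = 0.00016 × 118 = 0.0189 W/m².
Total ΔF = 4.2678 + 0.2213 + 0.0141 + 0.0189 = 4.5221 W/m².

ΔF = 4.52 W/m²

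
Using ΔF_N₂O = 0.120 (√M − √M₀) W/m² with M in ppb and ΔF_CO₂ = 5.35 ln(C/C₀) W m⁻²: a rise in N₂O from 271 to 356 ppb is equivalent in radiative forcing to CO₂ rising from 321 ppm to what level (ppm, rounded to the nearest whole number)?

C ≈ 339 ppm

N₂O forcing: 0.120 × (√356 − √271) = 0.120 × (18.8680 − 16.4621) = 0.120 × 2.4059 = 0.28871 W/m².
Set 5.35 ln(C/321) = 0.28871: ln(C/321) = 0.28871/5.35 = 0.05396, so C = 321 × e^0.05396 = 321 × 1.05544 = 338.80 ppm.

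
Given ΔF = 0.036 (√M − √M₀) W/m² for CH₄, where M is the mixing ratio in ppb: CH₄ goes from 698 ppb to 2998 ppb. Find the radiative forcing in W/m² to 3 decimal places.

ΔF = 1.020 W/m²

CH₄: 0.036 × (√2998 − √698) = 0.036 × (54.7540 − 26.4197) = 0.036 × 28.3343 = 1.0200 W/m².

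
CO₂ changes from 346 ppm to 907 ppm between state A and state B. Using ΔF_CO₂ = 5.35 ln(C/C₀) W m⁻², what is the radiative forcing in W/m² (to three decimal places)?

ΔF = 5.156 W/m²

CO₂: 5.35 × ln(907/346) = 5.35 × ln(2.62139) = 5.35 × 0.96370 = 5.1558 W/m².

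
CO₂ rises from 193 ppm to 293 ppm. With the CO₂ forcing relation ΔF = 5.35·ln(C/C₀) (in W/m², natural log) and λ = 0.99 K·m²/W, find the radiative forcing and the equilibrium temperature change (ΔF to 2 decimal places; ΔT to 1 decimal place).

ΔF = 2.23 W/m²; ΔT = 2.2 K

CO₂: 5.35 × ln(293/193) = 5.35 × ln(1.51813) = 5.35 × 0.41748 = 2.2335 W/m².
ΔT = λ ΔF = 0.99 × 2.23 = 2.2077 K.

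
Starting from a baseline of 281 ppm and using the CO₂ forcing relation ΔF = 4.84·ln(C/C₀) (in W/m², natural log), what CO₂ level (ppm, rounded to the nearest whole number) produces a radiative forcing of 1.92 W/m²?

C ≈ 418 ppm

Set 4.84 ln(C/281) = 1.92, so ln(C/281) = 1.92/4.84 = 0.39669.
Then C/281 = e^0.39669 = 1.48689, giving C = 281 × 1.48689 = 417.82 ppm.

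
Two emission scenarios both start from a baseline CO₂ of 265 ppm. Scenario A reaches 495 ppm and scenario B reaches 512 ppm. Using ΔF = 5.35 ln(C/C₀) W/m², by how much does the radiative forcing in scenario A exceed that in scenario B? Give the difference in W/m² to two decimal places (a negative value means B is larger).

ΔF_A − ΔF_B = -0.18 W/m²

ΔF_A = 5.35 ln(495/265) = 5.35 × 0.62483 = 3.3428 W/m².
ΔF_B = 5.35 ln(512/265) = 5.35 × 0.65859 = 3.5235 W/m².
Difference: 3.3428 − 3.5235 = -0.1807 W/m².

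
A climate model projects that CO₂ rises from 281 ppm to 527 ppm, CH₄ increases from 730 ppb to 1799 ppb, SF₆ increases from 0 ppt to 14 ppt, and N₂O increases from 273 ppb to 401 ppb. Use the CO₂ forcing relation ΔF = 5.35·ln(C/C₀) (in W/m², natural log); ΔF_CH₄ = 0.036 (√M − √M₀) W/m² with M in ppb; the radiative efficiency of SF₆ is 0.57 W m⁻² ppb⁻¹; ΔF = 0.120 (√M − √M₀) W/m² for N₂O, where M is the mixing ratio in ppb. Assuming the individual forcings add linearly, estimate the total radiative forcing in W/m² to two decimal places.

ΔF = 4.35 W/m²

CO₂: 5.35 × ln(527/281) = 5.35 × ln(1.87544) = 5.35 × 0.62884 = 3.3643 W/m².
CH₄: 0.036 × (√1799 − √730) = 0.036 × (42.4146 − 27.0185) = 0.036 × 15.3961 = 0.5543 W/m².
SF₆: Δ = 14 − 0 = 14 ppt = 0.014 ppb; ΔF = 0.57 × 0.014 = 0.0080 W/m².
N₂O: 0.120 × (√401 − √273) = 0.120 × (20.0250 − 16.5227) = 0.120 × 3.5023 = 0.4203 W/m².
Total ΔF = 3.3643 + 0.5543 + 0.0080 + 0.4203 = 4.3469 W/m².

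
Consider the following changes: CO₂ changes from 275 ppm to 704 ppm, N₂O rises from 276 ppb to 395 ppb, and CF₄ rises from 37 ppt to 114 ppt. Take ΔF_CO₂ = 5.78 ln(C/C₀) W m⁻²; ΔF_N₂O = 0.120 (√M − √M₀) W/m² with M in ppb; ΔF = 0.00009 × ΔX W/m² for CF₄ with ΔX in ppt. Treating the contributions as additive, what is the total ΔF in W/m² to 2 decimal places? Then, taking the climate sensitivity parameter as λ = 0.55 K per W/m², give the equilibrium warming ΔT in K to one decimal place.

CO₂: 5.78 × ln(704/275) = 5.78 × ln(2.56000) = 5.78 × 0.94001 = 5.4333 W/m².
N₂O: 0.120 × (√395 − √276) = 0.120 × (19.8746 − 16.6132) = 0.120 × 3.2614 = 0.3914 W/m².
CF₄: ΔF = 0.00009 × (114 − 37) = 0.00009 × 77 = 0.0069 W/m².
Total ΔF = 5.4333 + 0.3914 + 0.0069 = 5.8316 W/m².
ΔT = λ ΔF = 0.55 × 5.83 = 3.2065 K.

ΔF = 5.83 W/m²; ΔT = 3.2 K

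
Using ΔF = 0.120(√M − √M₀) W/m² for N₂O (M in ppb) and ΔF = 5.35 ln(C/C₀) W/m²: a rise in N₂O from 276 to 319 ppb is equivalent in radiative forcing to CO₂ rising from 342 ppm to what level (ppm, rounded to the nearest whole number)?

C ≈ 352 ppm

N₂O forcing: 0.120 × (√319 − √276) = 0.120 × (17.8606 − 16.6132) = 0.120 × 1.2474 = 0.14969 W/m².
Set 5.35 ln(C/342) = 0.14969: ln(C/342) = 0.14969/5.35 = 0.02798, so C = 342 × e^0.02798 = 342 × 1.02838 = 351.71 ppm.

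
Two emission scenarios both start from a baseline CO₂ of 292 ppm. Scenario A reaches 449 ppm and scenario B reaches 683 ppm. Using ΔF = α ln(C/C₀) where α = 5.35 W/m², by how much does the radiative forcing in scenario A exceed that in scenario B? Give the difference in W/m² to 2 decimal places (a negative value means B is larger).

ΔF_A − ΔF_B = -2.24 W/m²

ΔF_A = 5.35 ln(449/292) = 5.35 × 0.43027 = 2.3019 W/m².
ΔF_B = 5.35 ln(683/292) = 5.35 × 0.84974 = 4.5461 W/m².
Difference: 2.3019 − 4.5461 = -2.2442 W/m².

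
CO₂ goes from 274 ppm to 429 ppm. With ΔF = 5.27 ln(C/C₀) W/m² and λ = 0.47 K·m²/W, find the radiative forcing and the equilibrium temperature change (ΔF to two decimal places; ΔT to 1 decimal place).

CO₂: 5.27 × ln(429/274) = 5.27 × ln(1.56569) = 5.27 × 0.44833 = 2.3627 W/m².
ΔT = λ ΔF = 0.47 × 2.36 = 1.1092 K.

ΔF = 2.36 W/m²; ΔT = 1.1 K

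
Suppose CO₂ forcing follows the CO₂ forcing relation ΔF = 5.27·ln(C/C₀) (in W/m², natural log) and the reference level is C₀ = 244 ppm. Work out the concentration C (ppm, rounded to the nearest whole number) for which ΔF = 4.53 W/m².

C ≈ 576 ppm

Set 5.27 ln(C/244) = 4.53, so ln(C/244) = 4.53/5.27 = 0.85958.
Then C/244 = e^0.85958 = 2.36217, giving C = 244 × 2.36217 = 576.37 ppm.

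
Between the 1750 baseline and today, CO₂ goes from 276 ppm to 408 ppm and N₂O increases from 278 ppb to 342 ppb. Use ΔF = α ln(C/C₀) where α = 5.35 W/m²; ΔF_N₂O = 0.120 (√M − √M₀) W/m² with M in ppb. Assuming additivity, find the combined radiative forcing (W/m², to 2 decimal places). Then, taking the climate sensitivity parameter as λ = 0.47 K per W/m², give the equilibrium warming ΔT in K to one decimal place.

CO₂: 5.35 × ln(408/276) = 5.35 × ln(1.47826) = 5.35 × 0.39087 = 2.0912 W/m².
N₂O: 0.120 × (√342 − √278) = 0.120 × (18.4932 − 16.6733) = 0.120 × 1.8199 = 0.2184 W/m².
Total ΔF = 2.0912 + 0.2184 = 2.3096 W/m².
ΔT = λ ΔF = 0.47 × 2.31 = 1.0857 K.

ΔF = 2.31 W/m²; ΔT = 1.1 K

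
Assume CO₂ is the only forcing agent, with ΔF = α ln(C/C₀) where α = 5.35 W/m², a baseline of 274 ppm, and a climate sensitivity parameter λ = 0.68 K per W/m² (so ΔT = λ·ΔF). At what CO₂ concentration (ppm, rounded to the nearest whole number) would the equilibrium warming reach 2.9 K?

C ≈ 608 ppm

Required forcing: ΔF = ΔT/λ = 2.9/0.68 = 4.2647 W/m².
Then ln(C/274) = ΔF/5.35 = 4.2647/5.35 = 0.79714.
So C = 274 × e^0.79714 = 274 × 2.21918 = 608.06 ppm.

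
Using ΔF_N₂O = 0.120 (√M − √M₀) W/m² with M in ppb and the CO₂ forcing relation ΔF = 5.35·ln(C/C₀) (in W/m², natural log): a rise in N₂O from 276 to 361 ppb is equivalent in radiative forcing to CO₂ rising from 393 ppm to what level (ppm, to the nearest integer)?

C ≈ 415 ppm

N₂O forcing: 0.120 × (√361 − √276) = 0.120 × (19.0000 − 16.6132) = 0.120 × 2.3868 = 0.28642 W/m².
Set 5.35 ln(C/393) = 0.28642: ln(C/393) = 0.28642/5.35 = 0.05354, so C = 393 × e^0.05354 = 393 × 1.05500 = 414.62 ppm.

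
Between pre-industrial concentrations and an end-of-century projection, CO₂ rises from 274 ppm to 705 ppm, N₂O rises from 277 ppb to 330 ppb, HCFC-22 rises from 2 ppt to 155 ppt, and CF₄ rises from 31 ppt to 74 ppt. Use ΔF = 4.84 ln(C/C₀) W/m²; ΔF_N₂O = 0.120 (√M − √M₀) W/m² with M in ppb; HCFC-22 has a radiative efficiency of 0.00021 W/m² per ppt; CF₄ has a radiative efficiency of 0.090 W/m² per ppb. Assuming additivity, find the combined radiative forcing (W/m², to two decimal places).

ΔF = 4.79 W/m²

CO₂: 4.84 × ln(705/274) = 4.84 × ln(2.57299) = 4.84 × 0.94507 = 4.5741 W/m².
N₂O: 0.120 × (√330 − √277) = 0.120 × (18.1659 − 16.6433) = 0.120 × 1.5226 = 0.1827 W/m².
HCFC-22: ΔF = 0.00021 × (155 − 2) = 0.00021 × 153 = 0.0321 W/m².
CF₄: Δ = 74 − 31 = 43 ppt = 0.043 ppb; ΔF = 0.090 × 0.043 = 0.0039 W/m².
Total ΔF = 4.5741 + 0.1827 + 0.0321 + 0.0039 = 4.7928 W/m².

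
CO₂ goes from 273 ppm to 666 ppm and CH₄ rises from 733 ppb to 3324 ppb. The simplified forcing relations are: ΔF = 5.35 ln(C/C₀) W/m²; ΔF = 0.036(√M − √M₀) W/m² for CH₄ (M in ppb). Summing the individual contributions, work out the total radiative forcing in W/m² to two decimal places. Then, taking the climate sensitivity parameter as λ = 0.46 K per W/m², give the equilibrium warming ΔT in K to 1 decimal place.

CO₂: 5.35 × ln(666/273) = 5.35 × ln(2.43956) = 5.35 × 0.89182 = 4.7712 W/m².
CH₄: 0.036 × (√3324 − √733) = 0.036 × (57.6541 − 27.0740) = 0.036 × 30.5801 = 1.1009 W/m².
Total ΔF = 4.7712 + 1.1009 = 5.8721 W/m².
ΔT = λ ΔF = 0.46 × 5.87 = 2.7002 K.

ΔF = 5.87 W/m²; ΔT = 2.7 K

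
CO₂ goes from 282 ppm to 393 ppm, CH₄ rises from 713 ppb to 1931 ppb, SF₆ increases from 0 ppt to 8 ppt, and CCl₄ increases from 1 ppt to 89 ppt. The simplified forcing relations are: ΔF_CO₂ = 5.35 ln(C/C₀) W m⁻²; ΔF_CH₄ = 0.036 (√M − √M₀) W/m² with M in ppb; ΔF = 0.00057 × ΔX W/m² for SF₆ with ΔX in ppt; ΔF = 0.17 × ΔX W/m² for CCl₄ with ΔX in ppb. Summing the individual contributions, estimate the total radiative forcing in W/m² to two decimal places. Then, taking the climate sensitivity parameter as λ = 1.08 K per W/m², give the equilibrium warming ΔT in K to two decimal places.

CO₂: 5.35 × ln(393/282) = 5.35 × ln(1.39362) = 5.35 × 0.33190 = 1.7757 W/m².
CH₄: 0.036 × (√1931 − √713) = 0.036 × (43.9431 − 26.7021) = 0.036 × 17.2410 = 0.6207 W/m².
SF₆: ΔF = 0.00057 × (8 − 0) = 0.00057 × 8 = 0.0046 W/m².
CCl₄: Δ = 89 − 1 = 88 ppt = 0.088 ppb; ΔF = 0.17 × 0.088 = 0.0150 W/m².
Total ΔF = 1.7757 + 0.6207 + 0.0046 + 0.0150 = 2.4160 W/m².
ΔT = λ ΔF = 1.08 × 2.42 = 2.6136 K.

ΔF = 2.42 W/m²; ΔT = 2.61 K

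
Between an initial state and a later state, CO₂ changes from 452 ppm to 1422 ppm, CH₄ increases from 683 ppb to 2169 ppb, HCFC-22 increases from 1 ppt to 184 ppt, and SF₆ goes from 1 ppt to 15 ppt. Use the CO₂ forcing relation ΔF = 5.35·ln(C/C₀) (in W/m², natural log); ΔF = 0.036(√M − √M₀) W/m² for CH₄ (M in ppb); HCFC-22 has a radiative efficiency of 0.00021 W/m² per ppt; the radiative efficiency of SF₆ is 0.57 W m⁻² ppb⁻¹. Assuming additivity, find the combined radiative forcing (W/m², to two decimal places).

CO₂: 5.35 × ln(1422/452) = 5.35 × ln(3.14602) = 5.35 × 1.14614 = 6.1318 W/m².
CH₄: 0.036 × (√2169 − √683) = 0.036 × (46.5725 − 26.1343) = 0.036 × 20.4382 = 0.7358 W/m².
HCFC-22: ΔF = 0.00021 × (184 − 1) = 0.00021 × 183 = 0.0384 W/m².
SF₆: Δ = 15 − 1 = 14 ppt = 0.014 ppb; ΔF = 0.57 × 0.014 = 0.0080 W/m².
Total ΔF = 6.1318 + 0.7358 + 0.0384 + 0.0080 = 6.9140 W/m².

ΔF = 6.91 W/m²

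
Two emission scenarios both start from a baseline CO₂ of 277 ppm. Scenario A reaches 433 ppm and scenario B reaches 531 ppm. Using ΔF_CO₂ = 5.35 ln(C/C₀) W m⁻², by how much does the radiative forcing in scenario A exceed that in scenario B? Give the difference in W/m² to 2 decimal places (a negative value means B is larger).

ΔF_A = 5.35 ln(433/277) = 5.35 × 0.44672 = 2.3900 W/m².
ΔF_B = 5.35 ln(531/277) = 5.35 × 0.65074 = 3.4815 W/m².
Difference: 2.3900 − 3.4815 = -1.0915 W/m².

ΔF_A − ΔF_B = -1.09 W/m²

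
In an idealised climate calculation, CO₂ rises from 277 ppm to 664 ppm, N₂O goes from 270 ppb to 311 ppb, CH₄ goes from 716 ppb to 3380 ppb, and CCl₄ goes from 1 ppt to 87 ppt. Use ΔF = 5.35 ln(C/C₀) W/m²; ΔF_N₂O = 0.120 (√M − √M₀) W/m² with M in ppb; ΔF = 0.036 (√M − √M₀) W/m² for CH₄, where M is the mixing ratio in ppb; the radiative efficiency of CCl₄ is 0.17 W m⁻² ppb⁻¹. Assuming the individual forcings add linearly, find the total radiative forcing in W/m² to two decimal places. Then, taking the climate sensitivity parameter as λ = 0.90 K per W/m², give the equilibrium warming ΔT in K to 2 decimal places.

CO₂: 5.35 × ln(664/277) = 5.35 × ln(2.39711) = 5.35 × 0.87426 = 4.6773 W/m².
N₂O: 0.120 × (√311 − √270) = 0.120 × (17.6352 − 16.4317) = 0.120 × 1.2035 = 0.1444 W/m².
CH₄: 0.036 × (√3380 − √716) = 0.036 × (58.1378 − 26.7582) = 0.036 × 31.3796 = 1.1297 W/m².
CCl₄: Δ = 87 − 1 = 86 ppt = 0.086 ppb; ΔF = 0.17 × 0.086 = 0.0146 W/m².
Total ΔF = 4.6773 + 0.1444 + 1.1297 + 0.0146 = 5.9660 W/m².
ΔT = λ ΔF = 0.90 × 5.97 = 5.3730 K.

ΔF = 5.97 W/m²; ΔT = 5.37 K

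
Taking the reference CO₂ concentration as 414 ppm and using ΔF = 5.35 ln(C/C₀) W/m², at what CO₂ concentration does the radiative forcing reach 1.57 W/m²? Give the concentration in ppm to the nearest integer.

Set 5.35 ln(C/414) = 1.57, so ln(C/414) = 1.57/5.35 = 0.29346.
Then C/414 = e^0.29346 = 1.34106, giving C = 414 × 1.34106 = 555.20 ppm.

C ≈ 555 ppm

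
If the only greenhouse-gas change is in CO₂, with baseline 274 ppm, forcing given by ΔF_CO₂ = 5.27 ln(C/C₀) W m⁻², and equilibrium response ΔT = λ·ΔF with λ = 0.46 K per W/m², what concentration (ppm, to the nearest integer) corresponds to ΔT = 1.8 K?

C ≈ 576 ppm

Required forcing: ΔF = ΔT/λ = 1.8/0.46 = 3.9130 W/m².
Then ln(C/274) = ΔF/5.27 = 3.9130/5.27 = 0.74250.
So C = 274 × e^0.74250 = 274 × 2.10118 = 575.72 ppm.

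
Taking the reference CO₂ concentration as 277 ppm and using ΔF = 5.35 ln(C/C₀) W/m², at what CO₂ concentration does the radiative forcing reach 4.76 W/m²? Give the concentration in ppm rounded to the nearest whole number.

C ≈ 674 ppm

Set 5.35 ln(C/277) = 4.76, so ln(C/277) = 4.76/5.35 = 0.88972.
Then C/277 = e^0.88972 = 2.43445, giving C = 277 × 2.43445 = 674.34 ppm.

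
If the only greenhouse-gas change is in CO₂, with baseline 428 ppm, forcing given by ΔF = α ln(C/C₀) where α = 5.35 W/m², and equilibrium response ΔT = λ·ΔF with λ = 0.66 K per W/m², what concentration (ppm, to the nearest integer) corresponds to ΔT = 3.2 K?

Required forcing: ΔF = ΔT/λ = 3.2/0.66 = 4.8485 W/m².
Then ln(C/428) = ΔF/5.35 = 4.8485/5.35 = 0.90626.
So C = 428 × e^0.90626 = 428 × 2.47505 = 1059.32 ppm.

C ≈ 1059 ppm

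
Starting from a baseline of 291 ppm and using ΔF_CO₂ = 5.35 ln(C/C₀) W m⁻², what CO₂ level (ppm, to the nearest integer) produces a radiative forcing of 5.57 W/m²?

C ≈ 824 ppm

Set 5.35 ln(C/291) = 5.57, so ln(C/291) = 5.57/5.35 = 1.04112.
Then C/291 = e^1.04112 = 2.83239, giving C = 291 × 2.83239 = 824.23 ppm.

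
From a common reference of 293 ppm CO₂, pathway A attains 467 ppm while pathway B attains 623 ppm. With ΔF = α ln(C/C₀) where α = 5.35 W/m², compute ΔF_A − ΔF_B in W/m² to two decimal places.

ΔF_A = 5.35 ln(467/293) = 5.35 × 0.46616 = 2.4940 W/m².
ΔF_B = 5.35 ln(623/293) = 5.35 × 0.75437 = 4.0359 W/m².
Difference: 2.4940 − 4.0359 = -1.5419 W/m².

ΔF_A − ΔF_B = -1.54 W/m²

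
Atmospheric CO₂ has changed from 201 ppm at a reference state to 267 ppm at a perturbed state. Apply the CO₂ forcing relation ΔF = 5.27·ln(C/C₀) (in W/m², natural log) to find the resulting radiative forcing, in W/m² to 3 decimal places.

ΔF = 1.496 W/m²

CO₂ absorption bands are partially saturated, so forcing scales with the logarithm of the concentration ratio.
CO₂: 5.27 × ln(267/201) = 5.27 × ln(1.32836) = 5.27 × 0.28395 = 1.4964 W/m².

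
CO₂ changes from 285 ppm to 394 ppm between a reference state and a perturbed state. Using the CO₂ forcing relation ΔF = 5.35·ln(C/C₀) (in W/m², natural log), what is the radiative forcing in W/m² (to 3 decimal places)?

CO₂ absorption bands are partially saturated, so forcing scales with the logarithm of the concentration ratio.
CO₂: 5.35 × ln(394/285) = 5.35 × ln(1.38246) = 5.35 × 0.32386 = 1.7327 W/m².

ΔF = 1.733 W/m²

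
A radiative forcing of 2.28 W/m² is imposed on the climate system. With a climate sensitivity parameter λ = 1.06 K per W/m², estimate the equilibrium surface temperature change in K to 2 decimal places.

ΔT = 2.42 K

ΔT = λ ΔF = 1.06 × 2.28 = 2.4168 K.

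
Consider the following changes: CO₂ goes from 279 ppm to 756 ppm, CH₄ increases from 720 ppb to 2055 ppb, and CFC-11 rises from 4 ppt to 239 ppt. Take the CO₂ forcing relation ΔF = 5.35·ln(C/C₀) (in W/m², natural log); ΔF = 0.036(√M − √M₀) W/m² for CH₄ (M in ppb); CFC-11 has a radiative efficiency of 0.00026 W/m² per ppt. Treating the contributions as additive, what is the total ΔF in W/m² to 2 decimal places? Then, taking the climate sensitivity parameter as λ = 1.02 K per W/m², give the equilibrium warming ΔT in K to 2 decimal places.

ΔF = 6.06 W/m²; ΔT = 6.18 K

CO₂: 5.35 × ln(756/279) = 5.35 × ln(2.70968) = 5.35 × 0.99683 = 5.3330 W/m².
CH₄: 0.036 × (√2055 − √720) = 0.036 × (45.3321 − 26.8328) = 0.036 × 18.4993 = 0.6660 W/m².
CFC-11: ΔF = 0.00026 × (239 − 4) = 0.00026 × 235 = 0.0611 W/m².
Total ΔF = 5.3330 + 0.6660 + 0.0611 = 6.0601 W/m².
ΔT = λ ΔF = 1.02 × 6.06 = 6.1812 K.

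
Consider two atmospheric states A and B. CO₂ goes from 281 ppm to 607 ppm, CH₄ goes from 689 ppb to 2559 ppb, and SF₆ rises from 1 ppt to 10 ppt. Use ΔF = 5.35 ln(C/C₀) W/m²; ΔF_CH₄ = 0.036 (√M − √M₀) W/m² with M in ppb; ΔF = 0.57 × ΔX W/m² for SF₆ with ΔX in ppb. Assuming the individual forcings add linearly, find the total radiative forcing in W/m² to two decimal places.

CO₂: 5.35 × ln(607/281) = 5.35 × ln(2.16014) = 5.35 × 0.77017 = 4.1204 W/m².
CH₄: 0.036 × (√2559 − √689) = 0.036 × (50.5866 − 26.2488) = 0.036 × 24.3378 = 0.8762 W/m².
SF₆: Δ = 10 − 1 = 9 ppt = 0.009 ppb; ΔF = 0.57 × 0.009 = 0.0051 W/m².
Total ΔF = 4.1204 + 0.8762 + 0.0051 = 5.0017 W/m².

ΔF = 5.00 W/m²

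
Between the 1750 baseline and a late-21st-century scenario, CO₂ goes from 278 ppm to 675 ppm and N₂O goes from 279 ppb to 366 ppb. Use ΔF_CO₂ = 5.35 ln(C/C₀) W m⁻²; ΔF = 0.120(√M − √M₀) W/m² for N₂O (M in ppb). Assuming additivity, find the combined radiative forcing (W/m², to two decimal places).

ΔF = 5.04 W/m²

CO₂: 5.35 × ln(675/278) = 5.35 × ln(2.42806) = 5.35 × 0.88709 = 4.7459 W/m².
N₂O: 0.120 × (√366 − √279) = 0.120 × (19.1311 − 16.7033) = 0.120 × 2.4278 = 0.2913 W/m².
Total ΔF = 4.7459 + 0.2913 = 5.0372 W/m².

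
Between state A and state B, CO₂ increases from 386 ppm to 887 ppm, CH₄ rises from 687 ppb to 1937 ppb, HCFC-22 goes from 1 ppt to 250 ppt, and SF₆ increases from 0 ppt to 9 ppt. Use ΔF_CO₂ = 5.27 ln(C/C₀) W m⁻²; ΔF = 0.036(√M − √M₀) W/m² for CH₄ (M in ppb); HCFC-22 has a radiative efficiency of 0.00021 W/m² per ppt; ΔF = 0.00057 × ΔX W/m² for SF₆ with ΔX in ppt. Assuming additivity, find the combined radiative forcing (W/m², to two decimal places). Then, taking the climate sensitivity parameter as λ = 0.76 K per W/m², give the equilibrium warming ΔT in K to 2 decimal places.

CO₂: 5.27 × ln(887/386) = 5.27 × ln(2.29793) = 5.27 × 0.83201 = 4.3847 W/m².
CH₄: 0.036 × (√1937 − √687) = 0.036 × (44.0114 − 26.2107) = 0.036 × 17.8007 = 0.6408 W/m².
HCFC-22: ΔF = 0.00021 × (250 − 1) = 0.00021 × 249 = 0.0523 W/m².
SF₆: ΔF = 0.00057 × (9 − 0) = 0.00057 × 9 = 0.0051 W/m².
Total ΔF = 4.3847 + 0.6408 + 0.0523 + 0.0051 = 5.0829 W/m².
ΔT = λ ΔF = 0.76 × 5.08 = 3.8608 K.

ΔF = 5.08 W/m²; ΔT = 3.86 K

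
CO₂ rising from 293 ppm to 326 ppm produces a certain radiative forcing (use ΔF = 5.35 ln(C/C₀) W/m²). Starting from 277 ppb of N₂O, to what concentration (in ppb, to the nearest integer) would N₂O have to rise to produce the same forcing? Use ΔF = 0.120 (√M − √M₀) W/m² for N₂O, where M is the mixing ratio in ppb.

CO₂ forcing: 5.35 × ln(326/293) = 5.35 × 0.106725 = 0.57098 W/m².
Set 0.120(√M − √277) = 0.57098: √M = 0.57098/0.120 + √277 = 4.7582 + 16.6433 = 21.4015.
M = (21.4015)² = 458.02 ppb.

M ≈ 458 ppb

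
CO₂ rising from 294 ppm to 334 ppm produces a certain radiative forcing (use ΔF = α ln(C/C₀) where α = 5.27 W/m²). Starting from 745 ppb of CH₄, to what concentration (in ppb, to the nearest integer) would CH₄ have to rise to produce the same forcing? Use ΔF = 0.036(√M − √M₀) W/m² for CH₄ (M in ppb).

CO₂ forcing: 5.27 × ln(334/294) = 5.27 × 0.127561 = 0.67225 W/m².
Set 0.036(√M − √745) = 0.67225: √M = 0.67225/0.036 + √745 = 18.6736 + 27.2947 = 45.9683.
M = (45.9683)² = 2113.08 ppb.

M ≈ 2113 ppb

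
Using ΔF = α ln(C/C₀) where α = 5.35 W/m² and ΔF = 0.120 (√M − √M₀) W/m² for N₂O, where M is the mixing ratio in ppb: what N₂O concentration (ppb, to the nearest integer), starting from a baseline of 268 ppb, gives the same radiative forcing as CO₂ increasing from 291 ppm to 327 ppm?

M ≈ 465 ppb

CO₂ forcing: 5.35 × ln(327/291) = 5.35 × 0.116637 = 0.62401 W/m².
Set 0.120(√M − √268) = 0.62401: √M = 0.62401/0.120 + √268 = 5.2001 + 16.3707 = 21.5708.
M = (21.5708)² = 465.30 ppb.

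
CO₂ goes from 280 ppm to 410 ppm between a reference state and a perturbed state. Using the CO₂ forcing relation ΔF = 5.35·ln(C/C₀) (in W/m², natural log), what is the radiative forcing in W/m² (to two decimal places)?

ΔF = 2.04 W/m²

CO₂ absorption bands are partially saturated, so forcing scales with the logarithm of the concentration ratio.
CO₂: 5.35 × ln(410/280) = 5.35 × ln(1.46429) = 5.35 × 0.38137 = 2.0403 W/m².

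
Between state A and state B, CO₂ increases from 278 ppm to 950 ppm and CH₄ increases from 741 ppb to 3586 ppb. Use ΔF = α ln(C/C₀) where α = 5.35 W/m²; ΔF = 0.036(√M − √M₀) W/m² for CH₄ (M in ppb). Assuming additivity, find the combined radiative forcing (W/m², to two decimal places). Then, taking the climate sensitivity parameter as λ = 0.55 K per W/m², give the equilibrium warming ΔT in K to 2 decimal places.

ΔF = 7.75 W/m²; ΔT = 4.26 K

CO₂: 5.35 × ln(950/278) = 5.35 × ln(3.41727) = 5.35 × 1.22884 = 6.5743 W/m².
CH₄: 0.036 × (√3586 − √741) = 0.036 × (59.8832 − 27.2213) = 0.036 × 32.6619 = 1.1758 W/m².
Total ΔF = 6.5743 + 1.1758 = 7.7501 W/m².
ΔT = λ ΔF = 0.55 × 7.75 = 4.2625 K.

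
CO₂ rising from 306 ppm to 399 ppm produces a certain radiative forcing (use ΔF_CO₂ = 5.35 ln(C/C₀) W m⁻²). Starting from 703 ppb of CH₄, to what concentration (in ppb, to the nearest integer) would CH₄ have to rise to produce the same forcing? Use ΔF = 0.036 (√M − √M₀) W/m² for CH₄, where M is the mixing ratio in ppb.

CO₂ forcing: 5.35 × ln(399/306) = 5.35 × 0.265376 = 1.41976 W/m².
Set 0.036(√M − √703) = 1.41976: √M = 1.41976/0.036 + √703 = 39.4378 + 26.5141 = 65.9519.
M = (65.9519)² = 4349.65 ppb.

M ≈ 4350 ppb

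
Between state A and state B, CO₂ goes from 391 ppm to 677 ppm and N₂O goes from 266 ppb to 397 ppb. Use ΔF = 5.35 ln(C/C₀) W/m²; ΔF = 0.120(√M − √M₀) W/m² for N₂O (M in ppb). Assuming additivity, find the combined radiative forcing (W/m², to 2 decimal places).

ΔF = 3.37 W/m²

CO₂: 5.35 × ln(677/391) = 5.35 × ln(1.73146) = 5.35 × 0.54896 = 2.9369 W/m².
N₂O: 0.120 × (√397 − √266) = 0.120 × (19.9249 − 16.3095) = 0.120 × 3.6154 = 0.4338 W/m².
Total ΔF = 2.9369 + 0.4338 = 3.3707 W/m².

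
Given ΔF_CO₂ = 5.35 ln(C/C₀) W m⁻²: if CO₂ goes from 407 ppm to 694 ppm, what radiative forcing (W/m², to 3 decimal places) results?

CO₂: 5.35 × ln(694/407) = 5.35 × ln(1.70516) = 5.35 × 0.53366 = 2.8551 W/m².

ΔF = 2.855 W/m²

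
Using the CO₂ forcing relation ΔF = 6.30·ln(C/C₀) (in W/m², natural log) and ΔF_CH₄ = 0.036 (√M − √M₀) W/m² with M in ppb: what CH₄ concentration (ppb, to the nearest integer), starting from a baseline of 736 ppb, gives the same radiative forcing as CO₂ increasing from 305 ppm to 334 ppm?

CO₂ forcing: 6.30 × ln(334/305) = 6.30 × 0.090829 = 0.57222 W/m².
Set 0.036(√M − √736) = 0.57222: √M = 0.57222/0.036 + √736 = 15.8950 + 27.1293 = 43.0243.
M = (43.0243)² = 1851.09 ppb.

M ≈ 1851 ppb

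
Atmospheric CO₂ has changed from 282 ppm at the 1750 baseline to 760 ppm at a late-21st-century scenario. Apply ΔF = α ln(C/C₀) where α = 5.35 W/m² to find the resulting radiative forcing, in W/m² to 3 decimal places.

CO₂: 5.35 × ln(760/282) = 5.35 × ln(2.69504) = 5.35 × 0.99141 = 5.3040 W/m².

ΔF = 5.304 W/m²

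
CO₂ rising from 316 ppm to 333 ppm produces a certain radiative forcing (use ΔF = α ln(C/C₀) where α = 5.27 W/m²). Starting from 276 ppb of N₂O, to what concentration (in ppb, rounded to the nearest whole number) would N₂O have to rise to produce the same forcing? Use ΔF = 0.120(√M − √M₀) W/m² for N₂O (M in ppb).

CO₂ forcing: 5.27 × ln(333/316) = 5.27 × 0.052400 = 0.27615 W/m².
Set 0.120(√M − √276) = 0.27615: √M = 0.27615/0.120 + √276 = 2.3013 + 16.6132 = 18.9145.
M = (18.9145)² = 357.76 ppb.

M ≈ 358 ppb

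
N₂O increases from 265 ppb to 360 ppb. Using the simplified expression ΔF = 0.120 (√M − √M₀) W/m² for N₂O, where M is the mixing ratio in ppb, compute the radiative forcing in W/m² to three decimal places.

ΔF = 0.323 W/m²

N₂O: 0.120 × (√360 − √265) = 0.120 × (18.9737 − 16.2788) = 0.120 × 2.6949 = 0.3234 W/m².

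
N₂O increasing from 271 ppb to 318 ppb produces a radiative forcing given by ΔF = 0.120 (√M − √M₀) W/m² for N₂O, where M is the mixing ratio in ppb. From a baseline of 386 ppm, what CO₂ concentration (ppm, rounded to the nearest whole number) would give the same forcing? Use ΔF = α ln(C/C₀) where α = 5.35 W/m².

N₂O forcing: 0.120 × (√318 − √271) = 0.120 × (17.8326 − 16.4621) = 0.120 × 1.3705 = 0.16446 W/m².
Set 5.35 ln(C/386) = 0.16446: ln(C/386) = 0.16446/5.35 = 0.03074, so C = 386 × e^0.03074 = 386 × 1.03122 = 398.05 ppm.

C ≈ 398 ppm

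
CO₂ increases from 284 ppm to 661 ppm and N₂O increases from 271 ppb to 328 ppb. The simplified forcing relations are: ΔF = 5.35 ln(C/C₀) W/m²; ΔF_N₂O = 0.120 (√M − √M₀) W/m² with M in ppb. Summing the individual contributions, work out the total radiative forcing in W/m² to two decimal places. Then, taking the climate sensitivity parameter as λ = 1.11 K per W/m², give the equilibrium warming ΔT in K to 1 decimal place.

ΔF = 4.72 W/m²; ΔT = 5.2 K

CO₂: 5.35 × ln(661/284) = 5.35 × ln(2.32746) = 5.35 × 0.84478 = 4.5196 W/m².
N₂O: 0.120 × (√328 − √271) = 0.120 × (18.1108 − 16.4621) = 0.120 × 1.6487 = 0.1978 W/m².
Total ΔF = 4.5196 + 0.1978 = 4.7174 W/m².
ΔT = λ ΔF = 1.11 × 4.72 = 5.2392 K.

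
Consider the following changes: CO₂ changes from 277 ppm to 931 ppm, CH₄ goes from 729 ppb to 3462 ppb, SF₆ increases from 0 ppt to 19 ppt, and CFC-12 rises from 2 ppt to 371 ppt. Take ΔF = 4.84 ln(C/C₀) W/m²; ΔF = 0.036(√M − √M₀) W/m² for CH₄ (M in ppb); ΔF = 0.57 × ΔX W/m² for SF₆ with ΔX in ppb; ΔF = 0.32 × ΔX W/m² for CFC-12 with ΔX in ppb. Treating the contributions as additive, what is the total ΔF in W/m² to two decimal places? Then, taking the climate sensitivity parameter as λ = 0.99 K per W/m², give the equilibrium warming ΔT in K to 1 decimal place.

ΔF = 7.14 W/m²; ΔT = 7.1 K

CO₂: 4.84 × ln(931/277) = 4.84 × ln(3.36101) = 4.84 × 1.21224 = 5.8672 W/m².
CH₄: 0.036 × (√3462 − √729) = 0.036 × (58.8388 − 27.0000) = 0.036 × 31.8388 = 1.1462 W/m².
SF₆: Δ = 19 − 0 = 19 ppt = 0.019 ppb; ΔF = 0.57 × 0.019 = 0.0108 W/m².
CFC-12: Δ = 371 − 2 = 369 ppt = 0.369 ppb; ΔF = 0.32 × 0.369 = 0.1181 W/m².
Total ΔF = 5.8672 + 1.1462 + 0.0108 + 0.1181 = 7.1423 W/m².
ΔT = λ ΔF = 0.99 × 7.14 = 7.0686 K.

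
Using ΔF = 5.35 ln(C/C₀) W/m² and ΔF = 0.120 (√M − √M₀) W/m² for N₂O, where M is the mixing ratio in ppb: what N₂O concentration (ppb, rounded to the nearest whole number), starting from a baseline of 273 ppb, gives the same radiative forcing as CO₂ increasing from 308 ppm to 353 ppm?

CO₂ forcing: 5.35 × ln(353/308) = 5.35 × 0.136368 = 0.72957 W/m².
Set 0.120(√M − √273) = 0.72957: √M = 0.72957/0.120 + √273 = 6.0798 + 16.5227 = 22.6025.
M = (22.6025)² = 510.87 ppb.

M ≈ 511 ppb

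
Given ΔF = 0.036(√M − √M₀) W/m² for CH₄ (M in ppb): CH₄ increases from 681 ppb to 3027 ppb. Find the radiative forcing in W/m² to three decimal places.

ΔF = 1.041 W/m²

CH₄: 0.036 × (√3027 − √681) = 0.036 × (55.0182 − 26.0960) = 0.036 × 28.9222 = 1.0412 W/m².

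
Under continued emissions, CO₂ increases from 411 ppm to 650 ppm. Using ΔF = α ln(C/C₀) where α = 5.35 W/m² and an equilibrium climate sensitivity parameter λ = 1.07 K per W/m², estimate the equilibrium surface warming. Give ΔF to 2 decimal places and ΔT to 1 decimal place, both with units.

ΔF = 2.45 W/m²; ΔT = 2.6 K

CO₂: 5.35 × ln(650/411) = 5.35 × ln(1.58151) = 5.35 × 0.45838 = 2.4523 W/m².
ΔT = λ ΔF = 1.07 × 2.45 = 2.6215 K.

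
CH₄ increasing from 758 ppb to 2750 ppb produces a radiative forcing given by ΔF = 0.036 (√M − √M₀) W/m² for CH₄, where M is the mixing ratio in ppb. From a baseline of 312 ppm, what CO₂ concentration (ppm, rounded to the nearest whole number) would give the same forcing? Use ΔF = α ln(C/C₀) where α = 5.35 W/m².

C ≈ 369 ppm

CH₄ forcing: 0.036 × (√2750 − √758) = 0.036 × (52.4404 − 27.5318) = 0.036 × 24.9086 = 0.89671 W/m².
Set 5.35 ln(C/312) = 0.89671: ln(C/312) = 0.89671/5.35 = 0.16761, so C = 312 × e^0.16761 = 312 × 1.18248 = 368.93 ppm.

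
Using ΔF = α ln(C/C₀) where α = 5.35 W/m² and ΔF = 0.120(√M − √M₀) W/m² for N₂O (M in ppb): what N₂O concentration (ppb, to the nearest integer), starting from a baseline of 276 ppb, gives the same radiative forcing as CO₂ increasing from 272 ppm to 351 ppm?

CO₂ forcing: 5.35 × ln(351/272) = 5.35 × 0.254984 = 1.36416 W/m².
Set 0.120(√M − √276) = 1.36416: √M = 1.36416/0.120 + √276 = 11.3680 + 16.6132 = 27.9812.
M = (27.9812)² = 782.95 ppb.

M ≈ 783 ppb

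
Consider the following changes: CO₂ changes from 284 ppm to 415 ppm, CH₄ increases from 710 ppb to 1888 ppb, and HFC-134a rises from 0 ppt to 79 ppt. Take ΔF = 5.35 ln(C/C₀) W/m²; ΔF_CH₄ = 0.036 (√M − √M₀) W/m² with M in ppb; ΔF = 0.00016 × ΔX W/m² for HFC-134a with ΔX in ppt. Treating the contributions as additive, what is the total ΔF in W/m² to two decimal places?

ΔF = 2.65 W/m²

CO₂: 5.35 × ln(415/284) = 5.35 × ln(1.46127) = 5.35 × 0.37931 = 2.0293 W/m².
CH₄: 0.036 × (√1888 − √710) = 0.036 × (43.4511 − 26.6458) = 0.036 × 16.8053 = 0.6050 W/m².
HFC-134a: ΔF = 0.00016 × (79 − 0) = 0.00016 × 79 = 0.0126 W/m².
Total ΔF = 2.0293 + 0.6050 + 0.0126 = 2.6469 W/m².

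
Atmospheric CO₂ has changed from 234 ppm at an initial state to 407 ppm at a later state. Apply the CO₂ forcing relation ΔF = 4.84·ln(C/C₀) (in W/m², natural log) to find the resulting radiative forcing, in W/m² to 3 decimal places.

CO₂: 4.84 × ln(407/234) = 4.84 × ln(1.73932) = 4.84 × 0.55349 = 2.6789 W/m².

ΔF = 2.679 W/m²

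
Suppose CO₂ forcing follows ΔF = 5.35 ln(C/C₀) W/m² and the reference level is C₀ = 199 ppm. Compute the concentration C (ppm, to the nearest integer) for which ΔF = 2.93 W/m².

Set 5.35 ln(C/199) = 2.93, so ln(C/199) = 2.93/5.35 = 0.54766.
Then C/199 = e^0.54766 = 1.72920, giving C = 199 × 1.72920 = 344.11 ppm.

C ≈ 344 ppm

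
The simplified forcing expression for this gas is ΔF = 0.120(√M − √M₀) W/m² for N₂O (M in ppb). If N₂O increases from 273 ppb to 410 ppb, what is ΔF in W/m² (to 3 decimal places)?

N₂O: 0.120 × (√410 − √273) = 0.120 × (20.2485 − 16.5227) = 0.120 × 3.7258 = 0.4471 W/m².

ΔF = 0.447 W/m²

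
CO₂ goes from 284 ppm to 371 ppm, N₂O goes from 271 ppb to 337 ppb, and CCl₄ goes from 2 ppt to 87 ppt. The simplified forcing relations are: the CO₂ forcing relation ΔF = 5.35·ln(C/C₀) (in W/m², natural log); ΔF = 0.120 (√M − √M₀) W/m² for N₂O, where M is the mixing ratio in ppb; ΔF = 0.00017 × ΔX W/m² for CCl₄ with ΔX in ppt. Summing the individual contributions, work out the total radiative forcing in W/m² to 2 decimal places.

ΔF = 1.67 W/m²

CO₂: 5.35 × ln(371/284) = 5.35 × ln(1.30634) = 5.35 × 0.26723 = 1.4297 W/m².
N₂O: 0.120 × (√337 − √271) = 0.120 × (18.3576 − 16.4621) = 0.120 × 1.8955 = 0.2275 W/m².
CCl₄: ΔF = 0.00017 × (87 − 2) = 0.00017 × 85 = 0.0145 W/m².
Total ΔF = 1.4297 + 0.2275 + 0.0145 = 1.6717 W/m².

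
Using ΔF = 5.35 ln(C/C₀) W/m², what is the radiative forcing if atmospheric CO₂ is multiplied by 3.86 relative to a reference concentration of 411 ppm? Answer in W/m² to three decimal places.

Because the forcing depends only on the ratio C/C₀, the initial concentration does not enter.
ΔF = 5.35 × ln(3.86) = 5.35 × 1.35067 = 7.2261 W/m².

ΔF = 7.226 W/m²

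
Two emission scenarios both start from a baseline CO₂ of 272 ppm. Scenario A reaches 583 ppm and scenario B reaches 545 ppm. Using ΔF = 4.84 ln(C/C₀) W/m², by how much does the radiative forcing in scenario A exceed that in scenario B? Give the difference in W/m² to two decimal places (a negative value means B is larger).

ΔF_A = 4.84 ln(583/272) = 4.84 × 0.76239 = 3.6900 W/m².
ΔF_B = 4.84 ln(545/272) = 4.84 × 0.69498 = 3.3637 W/m².
Difference: 3.6900 − 3.3637 = 0.3263 W/m².

ΔF_A − ΔF_B = 0.33 W/m²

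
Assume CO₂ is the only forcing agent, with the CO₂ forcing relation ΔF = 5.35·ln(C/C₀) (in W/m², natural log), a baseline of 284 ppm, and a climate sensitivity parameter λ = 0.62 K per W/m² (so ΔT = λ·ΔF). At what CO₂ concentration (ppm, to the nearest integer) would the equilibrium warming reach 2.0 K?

C ≈ 519 ppm

Required forcing: ΔF = ΔT/λ = 2.0/0.62 = 3.2258 W/m².
Then ln(C/284) = ΔF/5.35 = 3.2258/5.35 = 0.60295.
So C = 284 × e^0.60295 = 284 × 1.82750 = 519.01 ppm.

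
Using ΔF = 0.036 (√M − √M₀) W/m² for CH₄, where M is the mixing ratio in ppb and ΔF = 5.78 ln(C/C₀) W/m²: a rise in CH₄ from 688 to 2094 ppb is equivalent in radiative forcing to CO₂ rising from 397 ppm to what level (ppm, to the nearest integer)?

CH₄ forcing: 0.036 × (√2094 − √688) = 0.036 × (45.7602 − 26.2298) = 0.036 × 19.5304 = 0.70309 W/m².
Set 5.78 ln(C/397) = 0.70309: ln(C/397) = 0.70309/5.78 = 0.12164, so C = 397 × e^0.12164 = 397 × 1.12935 = 448.35 ppm.

C ≈ 448 ppm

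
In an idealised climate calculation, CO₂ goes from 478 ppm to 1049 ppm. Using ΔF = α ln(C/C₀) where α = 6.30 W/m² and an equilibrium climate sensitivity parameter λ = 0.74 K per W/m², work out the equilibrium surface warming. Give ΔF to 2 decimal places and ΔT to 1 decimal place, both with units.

ΔF = 4.95 W/m²; ΔT = 3.7 K

CO₂: 6.30 × ln(1049/478) = 6.30 × ln(2.19456) = 6.30 × 0.78598 = 4.9517 W/m².
ΔT = λ ΔF = 0.74 × 4.95 = 3.6630 K.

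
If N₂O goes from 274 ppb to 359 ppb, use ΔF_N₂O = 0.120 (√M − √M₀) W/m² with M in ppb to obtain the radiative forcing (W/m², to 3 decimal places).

ΔF = 0.287 W/m²

N₂O: 0.120 × (√359 − √274) = 0.120 × (18.9473 − 16.5529) = 0.120 × 2.3944 = 0.2873 W/m².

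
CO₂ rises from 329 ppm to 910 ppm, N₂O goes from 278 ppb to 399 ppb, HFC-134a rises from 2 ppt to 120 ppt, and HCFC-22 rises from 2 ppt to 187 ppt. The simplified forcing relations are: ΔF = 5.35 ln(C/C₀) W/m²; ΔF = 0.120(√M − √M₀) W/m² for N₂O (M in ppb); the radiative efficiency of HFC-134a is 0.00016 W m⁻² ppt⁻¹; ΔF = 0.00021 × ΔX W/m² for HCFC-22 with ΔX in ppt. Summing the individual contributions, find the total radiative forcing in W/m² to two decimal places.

ΔF = 5.90 W/m²

CO₂: 5.35 × ln(910/329) = 5.35 × ln(2.76596) = 5.35 × 1.01739 = 5.4430 W/m².
N₂O: 0.120 × (√399 − √278) = 0.120 × (19.9750 − 16.6733) = 0.120 × 3.3017 = 0.3962 W/m².
HFC-134a: ΔF = 0.00016 × (120 − 2) = 0.00016 × 118 = 0.0189 W/m².
HCFC-22: ΔF = 0.00021 × (187 − 2) = 0.00021 × 185 = 0.0389 W/m².
Total ΔF = 5.4430 + 0.3962 + 0.0189 + 0.0389 = 5.8970 W/m².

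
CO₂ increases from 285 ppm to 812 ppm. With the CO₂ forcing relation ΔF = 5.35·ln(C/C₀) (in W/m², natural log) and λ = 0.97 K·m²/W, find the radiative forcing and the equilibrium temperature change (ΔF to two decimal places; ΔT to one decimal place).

ΔF = 5.60 W/m²; ΔT = 5.4 K

CO₂: 5.35 × ln(812/285) = 5.35 × ln(2.84912) = 5.35 × 1.04701 = 5.6015 W/m².
ΔT = λ ΔF = 0.97 × 5.60 = 5.4320 K.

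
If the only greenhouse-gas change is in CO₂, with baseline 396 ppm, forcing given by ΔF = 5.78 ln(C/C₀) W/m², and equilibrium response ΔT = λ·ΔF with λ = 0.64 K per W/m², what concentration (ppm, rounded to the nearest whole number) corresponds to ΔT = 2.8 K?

Required forcing: ΔF = ΔT/λ = 2.8/0.64 = 4.3750 W/m².
Then ln(C/396) = ΔF/5.78 = 4.3750/5.78 = 0.75692.
So C = 396 × e^0.75692 = 396 × 2.13170 = 844.15 ppm.

C ≈ 844 ppm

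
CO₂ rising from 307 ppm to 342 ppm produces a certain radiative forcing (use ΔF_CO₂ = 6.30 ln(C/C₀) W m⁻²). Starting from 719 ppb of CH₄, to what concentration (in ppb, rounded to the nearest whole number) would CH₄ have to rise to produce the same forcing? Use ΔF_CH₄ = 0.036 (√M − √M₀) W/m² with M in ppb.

M ≈ 2089 ppb

CO₂ forcing: 6.30 × ln(342/307) = 6.30 × 0.107963 = 0.68017 W/m².
Set 0.036(√M − √719) = 0.68017: √M = 0.68017/0.036 + √719 = 18.8936 + 26.8142 = 45.7078.
M = (45.7078)² = 2089.20 ppb.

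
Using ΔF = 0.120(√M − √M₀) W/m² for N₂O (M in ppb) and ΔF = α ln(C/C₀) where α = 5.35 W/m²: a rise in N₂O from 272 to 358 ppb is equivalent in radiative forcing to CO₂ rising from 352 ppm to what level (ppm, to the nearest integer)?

C ≈ 372 ppm

N₂O forcing: 0.120 × (√358 − √272) = 0.120 × (18.9209 − 16.4924) = 0.120 × 2.4285 = 0.29142 W/m².
Set 5.35 ln(C/352) = 0.29142: ln(C/352) = 0.29142/5.35 = 0.05447, so C = 352 × e^0.05447 = 352 × 1.05598 = 371.70 ppm.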